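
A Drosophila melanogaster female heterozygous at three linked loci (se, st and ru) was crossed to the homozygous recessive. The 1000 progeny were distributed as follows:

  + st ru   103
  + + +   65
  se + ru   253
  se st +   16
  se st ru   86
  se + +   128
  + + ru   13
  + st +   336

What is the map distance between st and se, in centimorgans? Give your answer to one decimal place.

The two most frequent reciprocal classes, + st + and se + ru, are the parental types, so the F1 was + st + / se + ru.
The two rarest classes, se st + and + + ru, are the double crossovers. Comparing them with the parentals, only the se allele has switched, so se is the middle locus and the order is ru – se – st.
Crossovers in the se–st interval produce the single-crossover classes + + + and se st ru (65 + 86 = 151) plus the double crossovers (29).
RF(se–st) = (151 + 29) / 1000 = 180/1000 = 0.1800 → 18.0 centimorgans.

18.0 centimorgans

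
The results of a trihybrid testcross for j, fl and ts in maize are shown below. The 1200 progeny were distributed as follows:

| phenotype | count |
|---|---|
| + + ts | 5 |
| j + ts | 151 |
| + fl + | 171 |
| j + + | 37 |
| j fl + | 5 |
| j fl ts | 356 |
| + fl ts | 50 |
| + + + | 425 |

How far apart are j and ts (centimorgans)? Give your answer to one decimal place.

The two most frequent reciprocal classes, j fl ts and + + +, are the parental types, so the F1 was j fl ts / + + +.
The two rarest classes, j fl + and + + ts, are the double crossovers. Comparing them with the parentals, only the ts allele has switched, so ts is the middle locus and the order is fl – ts – j.
Crossovers in the ts–j interval produce the single-crossover classes + fl ts and j + + (50 + 37 = 87) plus the double crossovers (10).
RF(ts–j) = (87 + 10) / 1200 = 97/1200 = 0.0808 → 8.1 centimorgans.

8.1 centimorgans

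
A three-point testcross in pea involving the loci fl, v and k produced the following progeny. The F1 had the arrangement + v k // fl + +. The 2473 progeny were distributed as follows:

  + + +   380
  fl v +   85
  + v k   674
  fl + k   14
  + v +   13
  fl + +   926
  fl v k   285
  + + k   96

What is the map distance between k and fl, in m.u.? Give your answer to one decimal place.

28.0 m.u.

The two rarest classes, + v + and fl + k, are the double crossovers. Comparing them with the parentals, only the k allele has switched, so k is the middle locus and the order is fl – k – v.
Crossovers in the fl–k interval produce the single-crossover classes fl v k and + + + (285 + 380 = 665) plus the double crossovers (27).
RF(fl–k) = (665 + 27) / 2473 = 692/2473 = 0.2798 → 28.0 m.u.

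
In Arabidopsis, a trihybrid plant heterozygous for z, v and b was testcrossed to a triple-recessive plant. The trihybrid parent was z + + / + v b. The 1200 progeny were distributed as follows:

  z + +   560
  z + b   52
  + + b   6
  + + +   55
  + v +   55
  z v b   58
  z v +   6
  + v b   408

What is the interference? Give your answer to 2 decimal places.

0.03

The two rarest classes, z v + and + + b, are the double crossovers. Comparing them with the parentals, only the v allele has switched, so v is the middle locus and the order is b – v – z.
b–v: (107 + 12)/1200 = 0.0992; v–z: (113 + 12)/1200 = 0.1042.
Expected DCO frequency = 0.0992 × 0.1042 ≈ 0.01034; observed = 12/1200 ≈ 0.01000.
Coefficient of coincidence = 0.01000/0.01034 ≈ 0.97; interference = 1 − 0.97 = 0.03.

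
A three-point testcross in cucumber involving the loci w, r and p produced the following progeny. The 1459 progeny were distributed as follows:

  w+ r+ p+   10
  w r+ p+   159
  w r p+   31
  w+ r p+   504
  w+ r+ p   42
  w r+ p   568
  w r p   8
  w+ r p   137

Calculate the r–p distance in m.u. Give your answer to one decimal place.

21.5 m.u.

The two most frequent reciprocal classes, w+ r p+ and w r+ p, are the parental types, so the F1 was w+ r p+ / w r+ p.
The two rarest classes, w+ r+ p+ and w r p, are the double crossovers. Comparing them with the parentals, only the r allele has switched, so r is the middle locus and the order is p – r – w.
Crossovers in the p–r interval produce the single-crossover classes w+ r p and w r+ p+ (137 + 159 = 296) plus the double crossovers (18).
RF(p–r) = (296 + 18) / 1459 = 314/1459 = 0.2152 → 21.5 m.u.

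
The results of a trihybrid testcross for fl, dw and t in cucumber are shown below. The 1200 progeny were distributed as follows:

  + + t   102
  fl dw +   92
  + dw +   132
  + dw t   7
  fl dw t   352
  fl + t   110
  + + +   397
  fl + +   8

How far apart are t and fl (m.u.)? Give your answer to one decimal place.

The two most frequent reciprocal classes, + + + and fl dw t, are the parental types, so the F1 was + + + / fl dw t.
The two rarest classes, fl + + and + dw t, are the double crossovers. Comparing them with the parentals, only the fl allele has switched, so fl is the middle locus and the order is dw – fl – t.
Crossovers in the fl–t interval produce the single-crossover classes + + t and fl dw + (102 + 92 = 194) plus the double crossovers (15).
RF(fl–t) = (194 + 15) / 1200 = 209/1200 = 0.1742 → 17.4 m.u.

17.4 m.u.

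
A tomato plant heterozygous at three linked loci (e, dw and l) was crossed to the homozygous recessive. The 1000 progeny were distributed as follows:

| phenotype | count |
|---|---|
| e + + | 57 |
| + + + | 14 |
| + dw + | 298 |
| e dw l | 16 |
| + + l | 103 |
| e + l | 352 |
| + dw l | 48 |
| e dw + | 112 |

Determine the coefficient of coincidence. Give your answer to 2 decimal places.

0.91

The two most frequent reciprocal classes, e + l and + dw +, are the parental types, so the F1 was e + l / + dw +.
The two rarest classes, e dw l and + + +, are the double crossovers. Comparing them with the parentals, only the dw allele has switched, so dw is the middle locus and the order is e – dw – l.
e–dw: (215 + 30)/1000 = 0.2450; dw–l: (105 + 30)/1000 = 0.1350.
Expected DCO frequency = 0.2450 × 0.1350 ≈ 0.03308; observed = 30/1000 ≈ 0.03000.
Coefficient of coincidence = 0.03000/0.03308 ≈ 0.91.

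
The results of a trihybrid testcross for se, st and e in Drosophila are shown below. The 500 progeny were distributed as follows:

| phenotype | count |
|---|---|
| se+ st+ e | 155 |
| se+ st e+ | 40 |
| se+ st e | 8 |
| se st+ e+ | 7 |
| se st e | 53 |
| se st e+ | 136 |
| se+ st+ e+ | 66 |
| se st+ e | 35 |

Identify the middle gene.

st

The two most frequent reciprocal classes, se st e+ and se+ st+ e, are the parental types, so the F1 was se st e+ / se+ st+ e.
The two rarest classes, se st+ e+ and se+ st e, are the double crossovers. Comparing them with the parentals, only the st allele has switched, so st is the middle locus and the order is e – st – se.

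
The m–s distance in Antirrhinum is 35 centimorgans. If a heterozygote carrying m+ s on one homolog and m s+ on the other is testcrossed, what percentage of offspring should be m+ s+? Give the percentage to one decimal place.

A map distance of 35 centimorgans corresponds to a recombination frequency of 0.350.
The F1 is m+ s / m s+, so m+ s+ is a recombinant gamete class with expected frequency r/2 = 0.350/2 = 0.1750.
That is 0.1750 = 17.5% of the progeny.

17.5%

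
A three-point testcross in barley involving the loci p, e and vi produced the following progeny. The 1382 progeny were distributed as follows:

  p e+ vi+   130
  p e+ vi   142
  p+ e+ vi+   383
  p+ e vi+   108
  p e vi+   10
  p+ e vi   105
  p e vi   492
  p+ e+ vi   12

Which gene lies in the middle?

The two most frequent reciprocal classes, p e vi and p+ e+ vi+, are the parental types, so the F1 was p e vi / p+ e+ vi+.
The two rarest classes, p e vi+ and p+ e+ vi, are the double crossovers. Comparing them with the parentals, only the vi allele has switched, so vi is the middle locus and the order is p – vi – e.

vi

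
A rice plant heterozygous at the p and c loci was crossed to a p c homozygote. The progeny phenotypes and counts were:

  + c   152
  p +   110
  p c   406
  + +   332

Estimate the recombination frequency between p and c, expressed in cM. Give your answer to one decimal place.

The two most frequent classes, + + (332) and p c (406), are the parental types, so the F1 was + + / p c.
The recombinant classes are + c and p +: 152 + 110 = 262.
Recombination frequency = 262/1000 = 0.2620 ≈ 26.2%, i.e. 26.2 cM.

26.2 cM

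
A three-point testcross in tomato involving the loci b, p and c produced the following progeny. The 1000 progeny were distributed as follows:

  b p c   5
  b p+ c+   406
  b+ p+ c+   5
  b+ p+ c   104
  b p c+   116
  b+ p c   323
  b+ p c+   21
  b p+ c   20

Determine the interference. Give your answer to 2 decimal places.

The two most frequent reciprocal classes, b p+ c+ and b+ p c, are the parental types, so the F1 was b p+ c+ / b+ p c.
The two rarest classes, b+ p+ c+ and b p c, are the double crossovers. Comparing them with the parentals, only the b allele has switched, so b is the middle locus and the order is c – b – p.
c–b: (41 + 10)/1000 = 0.0510; b–p: (220 + 10)/1000 = 0.2300.
Expected DCO frequency = 0.0510 × 0.2300 ≈ 0.01173; observed = 10/1000 ≈ 0.01000.
Coefficient of coincidence = 0.01000/0.01173 ≈ 0.85; interference = 1 − 0.85 = 0.15.

0.15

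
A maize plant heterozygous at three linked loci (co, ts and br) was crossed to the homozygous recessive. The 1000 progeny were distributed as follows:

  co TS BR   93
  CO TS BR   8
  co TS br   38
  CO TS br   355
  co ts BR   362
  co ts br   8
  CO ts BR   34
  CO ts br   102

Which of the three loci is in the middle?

The two most frequent reciprocal classes, CO TS br and co ts BR, are the parental types, so the F1 was CO TS br / co ts BR.
The two rarest classes, CO TS BR and co ts br, are the double crossovers. Comparing them with the parentals, only the br allele has switched, so br is the middle locus and the order is co – br – ts.

br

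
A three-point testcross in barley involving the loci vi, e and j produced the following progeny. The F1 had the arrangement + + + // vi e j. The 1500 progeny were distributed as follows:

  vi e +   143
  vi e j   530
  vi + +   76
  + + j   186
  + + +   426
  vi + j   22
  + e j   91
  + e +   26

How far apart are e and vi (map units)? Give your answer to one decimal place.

The two rarest classes, + e + and vi + j, are the double crossovers. Comparing them with the parentals, only the e allele has switched, so e is the middle locus and the order is j – e – vi.
Crossovers in the e–vi interval produce the single-crossover classes vi + + and + e j (76 + 91 = 167) plus the double crossovers (48).
RF(e–vi) = (167 + 48) / 1500 = 215/1500 = 0.1433 → 14.3 map units.

14.3 map units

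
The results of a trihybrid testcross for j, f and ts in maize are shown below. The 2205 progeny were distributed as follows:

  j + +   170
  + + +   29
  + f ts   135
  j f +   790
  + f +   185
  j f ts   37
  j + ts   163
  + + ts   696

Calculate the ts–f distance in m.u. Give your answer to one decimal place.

The two most frequent reciprocal classes, j f + and + + ts, are the parental types, so the F1 was j f + / + + ts.
The two rarest classes, j f ts and + + +, are the double crossovers. Comparing them with the parentals, only the ts allele has switched, so ts is the middle locus and the order is f – ts – j.
Crossovers in the f–ts interval produce the single-crossover classes j + + and + f ts (170 + 135 = 305) plus the double crossovers (66).
RF(f–ts) = (305 + 66) / 2205 = 371/2205 = 0.1683 → 16.8 m.u.

16.8 m.u.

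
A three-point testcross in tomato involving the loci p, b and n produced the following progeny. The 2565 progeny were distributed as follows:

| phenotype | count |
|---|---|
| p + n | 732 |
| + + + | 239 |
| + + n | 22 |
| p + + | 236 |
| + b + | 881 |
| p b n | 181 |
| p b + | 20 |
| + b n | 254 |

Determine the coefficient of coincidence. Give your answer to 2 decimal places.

0.44

The two most frequent reciprocal classes, p + n and + b +, are the parental types, so the F1 was p + n / + b +.
The two rarest classes, + + n and p b +, are the double crossovers. Comparing them with the parentals, only the p allele has switched, so p is the middle locus and the order is b – p – n.
b–p: (420 + 42)/2565 = 0.1801; p–n: (490 + 42)/2565 = 0.2074.
Expected DCO frequency = 0.1801 × 0.2074 ≈ 0.03735; observed = 42/2565 ≈ 0.01637.
Coefficient of coincidence = 0.01637/0.03735 ≈ 0.44.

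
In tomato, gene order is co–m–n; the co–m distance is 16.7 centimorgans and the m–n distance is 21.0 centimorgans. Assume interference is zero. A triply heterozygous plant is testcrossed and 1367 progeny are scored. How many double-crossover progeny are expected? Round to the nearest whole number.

48

Map distances give recombination frequencies of 0.167 and 0.210 for the two intervals.
With no interference, expected double-crossover frequency = 0.167 × 0.210 = 0.03507.
Expected number = 0.03507 × 1367 = 47.94 ≈ 48.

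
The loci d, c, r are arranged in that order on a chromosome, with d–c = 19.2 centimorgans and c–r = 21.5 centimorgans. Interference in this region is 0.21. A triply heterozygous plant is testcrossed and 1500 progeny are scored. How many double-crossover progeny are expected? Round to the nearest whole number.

49

Map distances give recombination frequencies of 0.192 and 0.215 for the two intervals.
With interference 0.21 (so coincidence = 0.79), expected double-crossover frequency = 0.192 × 0.215 × 0.79 = 0.03261.
Expected number = 0.03261 × 1500 = 48.92 ≈ 49.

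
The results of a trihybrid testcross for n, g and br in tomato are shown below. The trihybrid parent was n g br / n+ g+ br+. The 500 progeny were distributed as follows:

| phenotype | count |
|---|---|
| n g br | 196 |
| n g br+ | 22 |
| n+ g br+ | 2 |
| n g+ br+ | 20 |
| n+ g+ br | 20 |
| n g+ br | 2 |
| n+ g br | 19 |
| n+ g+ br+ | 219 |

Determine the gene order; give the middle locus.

g

The two rarest classes, n g+ br and n+ g br+, are the double crossovers. Comparing them with the parentals, only the g allele has switched, so g is the middle locus and the order is br – g – n.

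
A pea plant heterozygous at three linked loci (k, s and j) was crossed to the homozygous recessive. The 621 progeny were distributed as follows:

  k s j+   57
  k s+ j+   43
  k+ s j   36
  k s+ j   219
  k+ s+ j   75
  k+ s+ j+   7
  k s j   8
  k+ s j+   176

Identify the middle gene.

The two most frequent reciprocal classes, k+ s j+ and k s+ j, are the parental types, so the F1 was k+ s j+ / k s+ j.
The two rarest classes, k+ s+ j+ and k s j, are the double crossovers. Comparing them with the parentals, only the s allele has switched, so s is the middle locus and the order is j – s – k.

s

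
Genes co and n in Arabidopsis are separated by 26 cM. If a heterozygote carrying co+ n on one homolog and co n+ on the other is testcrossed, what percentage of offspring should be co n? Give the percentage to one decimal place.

A map distance of 26 cM corresponds to a recombination frequency of 0.260.
The F1 is co+ n / co n+, so co n is a recombinant gamete class with expected frequency r/2 = 0.260/2 = 0.1300.
That is 0.1300 = 13.0% of the progeny.

13.0%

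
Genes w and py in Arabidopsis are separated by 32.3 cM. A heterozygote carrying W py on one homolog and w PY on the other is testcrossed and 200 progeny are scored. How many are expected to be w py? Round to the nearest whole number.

32

A map distance of 32.3 cM corresponds to a recombination frequency of 0.323.
The F1 is W py / w PY, so w py is a recombinant gamete class with expected frequency r/2 = 0.323/2 = 0.1615.
Expected number = 0.1615 × 200 = 32.30 ≈ 32.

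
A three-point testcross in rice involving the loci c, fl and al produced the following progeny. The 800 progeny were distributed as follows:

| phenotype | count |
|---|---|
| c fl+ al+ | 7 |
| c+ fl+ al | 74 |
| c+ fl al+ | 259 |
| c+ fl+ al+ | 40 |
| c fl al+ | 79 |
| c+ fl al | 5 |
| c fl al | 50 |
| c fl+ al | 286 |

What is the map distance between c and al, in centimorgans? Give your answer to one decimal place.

20.6 centimorgans

The two most frequent reciprocal classes, c fl+ al and c+ fl al+, are the parental types, so the F1 was c fl+ al / c+ fl al+.
The two rarest classes, c fl+ al+ and c+ fl al, are the double crossovers. Comparing them with the parentals, only the al allele has switched, so al is the middle locus and the order is fl – al – c.
Crossovers in the al–c interval produce the single-crossover classes c+ fl+ al and c fl al+ (74 + 79 = 153) plus the double crossovers (12).
RF(al–c) = (153 + 12) / 800 = 165/800 = 0.2062 → 20.6 centimorgans.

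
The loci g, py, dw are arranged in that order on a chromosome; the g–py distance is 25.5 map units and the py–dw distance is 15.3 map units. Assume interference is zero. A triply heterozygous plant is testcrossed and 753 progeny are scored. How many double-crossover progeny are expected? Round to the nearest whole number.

Map distances give recombination frequencies of 0.255 and 0.153 for the two intervals.
With no interference, expected double-crossover frequency = 0.255 × 0.153 = 0.03902.
Expected number = 0.03902 × 753 = 29.38 ≈ 29.

29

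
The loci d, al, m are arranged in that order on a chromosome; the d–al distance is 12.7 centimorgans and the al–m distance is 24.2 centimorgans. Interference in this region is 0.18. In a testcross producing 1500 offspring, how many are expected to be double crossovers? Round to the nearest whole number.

Map distances give recombination frequencies of 0.127 and 0.242 for the two intervals.
With interference 0.18 (so coincidence = 0.82), expected double-crossover frequency = 0.127 × 0.242 × 0.82 = 0.02520.
Expected number = 0.02520 × 1500 = 37.80 ≈ 38.

38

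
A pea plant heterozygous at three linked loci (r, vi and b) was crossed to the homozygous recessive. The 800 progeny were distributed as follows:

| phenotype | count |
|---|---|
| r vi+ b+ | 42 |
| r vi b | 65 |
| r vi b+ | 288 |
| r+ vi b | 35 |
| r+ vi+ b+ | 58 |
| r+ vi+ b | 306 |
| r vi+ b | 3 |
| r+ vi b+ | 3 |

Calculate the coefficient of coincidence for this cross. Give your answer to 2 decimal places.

The two most frequent reciprocal classes, r+ vi+ b and r vi b+, are the parental types, so the F1 was r+ vi+ b / r vi b+.
The two rarest classes, r vi+ b and r+ vi b+, are the double crossovers. Comparing them with the parentals, only the r allele has switched, so r is the middle locus and the order is b – r – vi.
b–r: (123 + 6)/800 = 0.1613; r–vi: (77 + 6)/800 = 0.1037.
Expected DCO frequency = 0.1613 × 0.1037 ≈ 0.01673; observed = 6/800 ≈ 0.00750.
Coefficient of coincidence = 0.00750/0.01673 ≈ 0.45.

0.45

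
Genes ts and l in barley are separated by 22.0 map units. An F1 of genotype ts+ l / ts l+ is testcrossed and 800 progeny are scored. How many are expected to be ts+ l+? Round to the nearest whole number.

A map distance of 22.0 map units corresponds to a recombination frequency of 0.220.
The F1 is ts+ l / ts l+, so ts+ l+ is a recombinant gamete class with expected frequency r/2 = 0.220/2 = 0.1100.
Expected number = 0.1100 × 800 = 88.00 ≈ 88.

88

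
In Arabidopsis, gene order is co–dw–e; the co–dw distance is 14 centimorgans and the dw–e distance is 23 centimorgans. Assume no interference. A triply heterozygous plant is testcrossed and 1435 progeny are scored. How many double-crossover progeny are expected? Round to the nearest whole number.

46

Map distances give recombination frequencies of 0.140 and 0.230 for the two intervals.
With no interference, expected double-crossover frequency = 0.140 × 0.230 = 0.03220.
Expected number = 0.03220 × 1435 = 46.21 ≈ 46.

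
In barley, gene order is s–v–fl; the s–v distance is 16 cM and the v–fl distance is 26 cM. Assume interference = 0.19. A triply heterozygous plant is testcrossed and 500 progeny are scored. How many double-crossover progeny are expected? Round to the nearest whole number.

Map distances give recombination frequencies of 0.160 and 0.260 for the two intervals.
With interference 0.19 (so coincidence = 0.81), expected double-crossover frequency = 0.160 × 0.260 × 0.81 = 0.03370.
Expected number = 0.03370 × 500 = 16.85 ≈ 17.

17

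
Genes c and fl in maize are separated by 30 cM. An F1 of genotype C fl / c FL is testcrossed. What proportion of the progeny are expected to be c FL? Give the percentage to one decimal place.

A map distance of 30 cM corresponds to a recombination frequency of 0.300.
The F1 is C fl / c FL, so c FL is a parental gamete class with expected frequency (1 − r)/2 = 0.700/2 = 0.3500.
That is 0.3500 = 35.0% of the progeny.

35.0%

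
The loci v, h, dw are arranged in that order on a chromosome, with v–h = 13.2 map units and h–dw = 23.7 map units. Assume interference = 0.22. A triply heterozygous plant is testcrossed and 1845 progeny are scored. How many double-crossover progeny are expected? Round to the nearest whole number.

Map distances give recombination frequencies of 0.132 and 0.237 for the two intervals.
With interference 0.22 (so coincidence = 0.78), expected double-crossover frequency = 0.132 × 0.237 × 0.78 = 0.02440.
Expected number = 0.02440 × 1845 = 45.02 ≈ 45.

45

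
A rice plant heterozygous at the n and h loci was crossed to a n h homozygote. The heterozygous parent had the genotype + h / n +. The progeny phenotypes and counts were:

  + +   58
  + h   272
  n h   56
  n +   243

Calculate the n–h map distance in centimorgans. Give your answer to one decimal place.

The recombinant classes are + + and n h: 58 + 56 = 114.
Recombination frequency = 114/629 = 0.1812 ≈ 18.1%, i.e. 18.1 centimorgans.

18.1 centimorgans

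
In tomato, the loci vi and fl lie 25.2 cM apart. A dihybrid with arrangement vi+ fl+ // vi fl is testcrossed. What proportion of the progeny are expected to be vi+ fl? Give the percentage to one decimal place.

12.6%

A map distance of 25.2 cM corresponds to a recombination frequency of 0.252.
The F1 is vi+ fl+ / vi fl, so vi+ fl is a recombinant gamete class with expected frequency r/2 = 0.252/2 = 0.1260.
That is 0.1260 = 12.6% of the progeny.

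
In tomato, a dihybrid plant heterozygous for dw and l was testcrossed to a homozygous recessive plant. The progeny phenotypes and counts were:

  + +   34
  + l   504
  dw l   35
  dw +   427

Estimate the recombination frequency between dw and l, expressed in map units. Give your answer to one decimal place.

6.9 map units

The two most frequent classes, + l (504) and dw + (427), are the parental types, so the F1 was + l / dw +.
The recombinant classes are + + and dw l: 34 + 35 = 69.
Recombination frequency = 69/1000 = 0.0690 ≈ 6.9%, i.e. 6.9 map units.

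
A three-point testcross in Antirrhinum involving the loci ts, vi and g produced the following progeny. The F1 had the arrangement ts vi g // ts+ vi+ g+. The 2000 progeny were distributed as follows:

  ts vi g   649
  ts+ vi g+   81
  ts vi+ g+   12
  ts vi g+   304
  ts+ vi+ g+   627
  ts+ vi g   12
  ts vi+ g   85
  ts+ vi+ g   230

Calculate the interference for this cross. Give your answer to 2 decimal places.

0.55

The two rarest classes, ts+ vi g and ts vi+ g+, are the double crossovers. Comparing them with the parentals, only the ts allele has switched, so ts is the middle locus and the order is g – ts – vi.
g–ts: (534 + 24)/2000 = 0.2790; ts–vi: (166 + 24)/2000 = 0.0950.
Expected DCO frequency = 0.2790 × 0.0950 ≈ 0.02651; observed = 24/2000 ≈ 0.01200.
Coefficient of coincidence = 0.01200/0.02651 ≈ 0.45; interference = 1 − 0.45 = 0.55.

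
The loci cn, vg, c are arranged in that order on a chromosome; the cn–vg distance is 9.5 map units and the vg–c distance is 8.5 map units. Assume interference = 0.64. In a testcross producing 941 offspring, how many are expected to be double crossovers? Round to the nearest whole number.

Map distances give recombination frequencies of 0.095 and 0.085 for the two intervals.
With interference 0.64 (so coincidence = 0.36), expected double-crossover frequency = 0.095 × 0.085 × 0.36 = 0.00291.
Expected number = 0.00291 × 941 = 2.74 ≈ 3.

3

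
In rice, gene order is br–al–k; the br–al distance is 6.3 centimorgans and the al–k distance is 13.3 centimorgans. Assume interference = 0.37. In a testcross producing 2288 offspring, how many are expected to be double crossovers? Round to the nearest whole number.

12

Map distances give recombination frequencies of 0.063 and 0.133 for the two intervals.
With interference 0.37 (so coincidence = 0.63), expected double-crossover frequency = 0.063 × 0.133 × 0.63 = 0.00528.
Expected number = 0.00528 × 2288 = 12.08 ≈ 12.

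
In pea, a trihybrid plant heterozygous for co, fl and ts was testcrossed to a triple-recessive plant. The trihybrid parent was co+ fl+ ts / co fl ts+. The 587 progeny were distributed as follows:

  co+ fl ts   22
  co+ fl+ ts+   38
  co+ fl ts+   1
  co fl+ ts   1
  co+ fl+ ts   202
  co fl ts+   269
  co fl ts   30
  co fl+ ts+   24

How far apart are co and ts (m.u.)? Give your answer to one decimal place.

11.9 m.u.

The two rarest classes, co fl+ ts and co+ fl ts+, are the double crossovers. Comparing them with the parentals, only the co allele has switched, so co is the middle locus and the order is ts – co – fl.
Crossovers in the ts–co interval produce the single-crossover classes co+ fl+ ts+ and co fl ts (38 + 30 = 68) plus the double crossovers (2).
RF(ts–co) = (68 + 2) / 587 = 70/587 = 0.1193 → 11.9 m.u.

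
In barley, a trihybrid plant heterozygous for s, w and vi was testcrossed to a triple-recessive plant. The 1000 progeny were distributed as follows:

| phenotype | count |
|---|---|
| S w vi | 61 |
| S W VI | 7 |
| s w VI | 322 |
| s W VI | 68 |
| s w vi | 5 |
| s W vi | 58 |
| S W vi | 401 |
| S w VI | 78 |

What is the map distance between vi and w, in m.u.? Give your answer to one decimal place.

14.1 m.u.

The two most frequent reciprocal classes, s w VI and S W vi, are the parental types, so the F1 was s w VI / S W vi.
The two rarest classes, s w vi and S W VI, are the double crossovers. Comparing them with the parentals, only the vi allele has switched, so vi is the middle locus and the order is w – vi – s.
Crossovers in the w–vi interval produce the single-crossover classes s W VI and S w vi (68 + 61 = 129) plus the double crossovers (12).
RF(w–vi) = (129 + 12) / 1000 = 141/1000 = 0.1410 → 14.1 m.u.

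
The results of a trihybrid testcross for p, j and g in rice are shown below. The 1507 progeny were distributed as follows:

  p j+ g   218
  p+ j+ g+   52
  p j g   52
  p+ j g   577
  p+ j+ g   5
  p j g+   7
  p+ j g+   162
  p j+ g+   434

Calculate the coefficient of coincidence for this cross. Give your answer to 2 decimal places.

0.40

The two most frequent reciprocal classes, p+ j g and p j+ g+, are the parental types, so the F1 was p+ j g / p j+ g+.
The two rarest classes, p+ j+ g and p j g+, are the double crossovers. Comparing them with the parentals, only the j allele has switched, so j is the middle locus and the order is p – j – g.
p–j: (104 + 12)/1507 = 0.0770; j–g: (380 + 12)/1507 = 0.2601.
Expected DCO frequency = 0.0770 × 0.2601 ≈ 0.02003; observed = 12/1507 ≈ 0.00796.
Coefficient of coincidence = 0.00796/0.02003 ≈ 0.40.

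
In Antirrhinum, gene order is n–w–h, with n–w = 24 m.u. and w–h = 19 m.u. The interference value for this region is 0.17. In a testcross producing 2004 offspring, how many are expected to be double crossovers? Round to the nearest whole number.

Map distances give recombination frequencies of 0.240 and 0.190 for the two intervals.
With interference 0.17 (so coincidence = 0.83), expected double-crossover frequency = 0.240 × 0.190 × 0.83 = 0.03785.
Expected number = 0.03785 × 2004 = 75.85 ≈ 76.

76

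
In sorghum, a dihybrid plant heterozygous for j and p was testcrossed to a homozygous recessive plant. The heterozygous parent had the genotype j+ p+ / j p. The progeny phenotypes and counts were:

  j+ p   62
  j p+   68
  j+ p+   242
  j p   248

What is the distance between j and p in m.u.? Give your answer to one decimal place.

The recombinant classes are j+ p and j p+: 62 + 68 = 130.
Recombination frequency = 130/620 = 0.2097 ≈ 21.0%, i.e. 21.0 m.u.

21.0 m.u.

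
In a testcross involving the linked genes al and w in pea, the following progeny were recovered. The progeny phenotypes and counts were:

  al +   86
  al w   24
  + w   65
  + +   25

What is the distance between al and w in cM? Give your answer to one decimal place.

24.5 cM

The two most frequent classes, + w (65) and al + (86), are the parental types, so the F1 was + w / al +.
The recombinant classes are + + and al w: 25 + 24 = 49.
Recombination frequency = 49/200 = 0.2450 ≈ 24.5%, i.e. 24.5 cM.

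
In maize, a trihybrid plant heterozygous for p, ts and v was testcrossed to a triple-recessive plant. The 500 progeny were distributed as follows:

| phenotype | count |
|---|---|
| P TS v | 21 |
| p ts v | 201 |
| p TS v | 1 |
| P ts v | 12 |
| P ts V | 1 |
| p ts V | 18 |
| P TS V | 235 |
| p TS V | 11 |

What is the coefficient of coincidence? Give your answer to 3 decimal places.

The two most frequent reciprocal classes, p ts v and P TS V, are the parental types, so the F1 was p ts v / P TS V.
The two rarest classes, p TS v and P ts V, are the double crossovers. Comparing them with the parentals, only the ts allele has switched, so ts is the middle locus and the order is p – ts – v.
p–ts: (23 + 2)/500 = 0.0500; ts–v: (39 + 2)/500 = 0.0820.
Expected DCO frequency = 0.0500 × 0.0820 ≈ 0.00410; observed = 2/500 ≈ 0.00400.
Coefficient of coincidence = 0.00400/0.00410 ≈ 0.976.

0.976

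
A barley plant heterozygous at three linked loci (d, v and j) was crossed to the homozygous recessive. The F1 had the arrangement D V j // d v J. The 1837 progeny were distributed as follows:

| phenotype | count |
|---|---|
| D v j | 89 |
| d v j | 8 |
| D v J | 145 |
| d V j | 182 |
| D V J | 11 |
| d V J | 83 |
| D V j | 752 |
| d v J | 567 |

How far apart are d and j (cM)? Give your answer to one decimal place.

The two rarest classes, D V J and d v j, are the double crossovers. Comparing them with the parentals, only the j allele has switched, so j is the middle locus and the order is d – j – v.
Crossovers in the d–j interval produce the single-crossover classes d V j and D v J (182 + 145 = 327) plus the double crossovers (19).
RF(d–j) = (327 + 19) / 1837 = 346/1837 = 0.1884 → 18.8 cM.

18.8 cM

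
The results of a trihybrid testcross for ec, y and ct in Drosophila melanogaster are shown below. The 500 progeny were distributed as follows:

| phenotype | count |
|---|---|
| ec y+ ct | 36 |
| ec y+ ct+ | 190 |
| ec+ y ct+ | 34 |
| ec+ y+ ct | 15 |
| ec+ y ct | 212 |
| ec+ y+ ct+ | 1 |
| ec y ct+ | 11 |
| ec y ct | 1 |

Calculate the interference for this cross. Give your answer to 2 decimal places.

The two most frequent reciprocal classes, ec y+ ct+ and ec+ y ct, are the parental types, so the F1 was ec y+ ct+ / ec+ y ct.
The two rarest classes, ec+ y+ ct+ and ec y ct, are the double crossovers. Comparing them with the parentals, only the ec allele has switched, so ec is the middle locus and the order is ct – ec – y.
ct–ec: (70 + 2)/500 = 0.1440; ec–y: (26 + 2)/500 = 0.0560.
Expected DCO frequency = 0.1440 × 0.0560 ≈ 0.00806; observed = 2/500 ≈ 0.00400.
Coefficient of coincidence = 0.00400/0.00806 ≈ 0.50; interference = 1 − 0.50 = 0.50.

0.50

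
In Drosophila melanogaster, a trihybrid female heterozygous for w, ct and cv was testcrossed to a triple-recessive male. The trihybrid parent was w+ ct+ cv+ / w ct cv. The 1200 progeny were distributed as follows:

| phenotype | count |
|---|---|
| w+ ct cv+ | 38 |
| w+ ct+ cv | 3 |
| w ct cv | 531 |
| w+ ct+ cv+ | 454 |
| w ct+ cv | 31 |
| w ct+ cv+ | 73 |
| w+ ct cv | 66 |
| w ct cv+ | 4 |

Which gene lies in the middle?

cv

The two rarest classes, w+ ct+ cv and w ct cv+, are the double crossovers. Comparing them with the parentals, only the cv allele has switched, so cv is the middle locus and the order is w – cv – ct.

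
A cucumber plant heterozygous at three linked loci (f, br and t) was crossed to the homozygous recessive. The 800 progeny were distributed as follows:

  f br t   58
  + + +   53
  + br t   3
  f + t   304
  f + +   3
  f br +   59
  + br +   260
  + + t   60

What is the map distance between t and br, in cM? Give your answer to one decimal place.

The two most frequent reciprocal classes, f + t and + br +, are the parental types, so the F1 was f + t / + br +.
The two rarest classes, f + + and + br t, are the double crossovers. Comparing them with the parentals, only the t allele has switched, so t is the middle locus and the order is br – t – f.
Crossovers in the br–t interval produce the single-crossover classes f br t and + + + (58 + 53 = 111) plus the double crossovers (6).
RF(br–t) = (111 + 6) / 800 = 117/800 = 0.1462 → 14.6 cM.

14.6 cM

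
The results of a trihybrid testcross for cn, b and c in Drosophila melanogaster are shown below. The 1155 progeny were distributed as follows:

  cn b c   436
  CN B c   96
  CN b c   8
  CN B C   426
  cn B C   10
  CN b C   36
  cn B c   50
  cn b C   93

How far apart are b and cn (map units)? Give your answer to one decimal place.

The two most frequent reciprocal classes, cn b c and CN B C, are the parental types, so the F1 was cn b c / CN B C.
The two rarest classes, CN b c and cn B C, are the double crossovers. Comparing them with the parentals, only the cn allele has switched, so cn is the middle locus and the order is b – cn – c.
Crossovers in the b–cn interval produce the single-crossover classes cn B c and CN b C (50 + 36 = 86) plus the double crossovers (18).
RF(b–cn) = (86 + 18) / 1155 = 104/1155 = 0.0900 → 9.0 map units.

9.0 map units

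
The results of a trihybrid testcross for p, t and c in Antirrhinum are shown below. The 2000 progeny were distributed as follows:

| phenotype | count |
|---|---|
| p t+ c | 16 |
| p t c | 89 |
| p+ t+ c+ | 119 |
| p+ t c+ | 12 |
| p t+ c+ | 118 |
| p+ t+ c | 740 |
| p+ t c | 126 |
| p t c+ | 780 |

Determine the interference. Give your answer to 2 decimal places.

The two most frequent reciprocal classes, p t c+ and p+ t+ c, are the parental types, so the F1 was p t c+ / p+ t+ c.
The two rarest classes, p+ t c+ and p t+ c, are the double crossovers. Comparing them with the parentals, only the p allele has switched, so p is the middle locus and the order is c – p – t.
c–p: (208 + 28)/2000 = 0.1180; p–t: (244 + 28)/2000 = 0.1360.
Expected DCO frequency = 0.1180 × 0.1360 ≈ 0.01605; observed = 28/2000 ≈ 0.01400.
Coefficient of coincidence = 0.01400/0.01605 ≈ 0.87; interference = 1 − 0.87 = 0.13.

0.13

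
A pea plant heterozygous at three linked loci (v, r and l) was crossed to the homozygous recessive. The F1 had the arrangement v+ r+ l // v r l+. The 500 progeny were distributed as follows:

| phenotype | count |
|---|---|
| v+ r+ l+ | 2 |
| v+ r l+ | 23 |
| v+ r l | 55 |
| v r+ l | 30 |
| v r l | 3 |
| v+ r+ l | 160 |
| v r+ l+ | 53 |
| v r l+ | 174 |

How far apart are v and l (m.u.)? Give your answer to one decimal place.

11.6 m.u.

The two rarest classes, v+ r+ l+ and v r l, are the double crossovers. Comparing them with the parentals, only the l allele has switched, so l is the middle locus and the order is r – l – v.
Crossovers in the l–v interval produce the single-crossover classes v r+ l and v+ r l+ (30 + 23 = 53) plus the double crossovers (5).
RF(l–v) = (53 + 5) / 500 = 58/500 = 0.1160 → 11.6 m.u.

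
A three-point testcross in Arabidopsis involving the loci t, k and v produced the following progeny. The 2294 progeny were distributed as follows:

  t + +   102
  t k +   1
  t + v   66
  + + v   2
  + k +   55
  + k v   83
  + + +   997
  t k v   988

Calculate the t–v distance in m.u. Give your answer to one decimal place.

The two most frequent reciprocal classes, + + + and t k v, are the parental types, so the F1 was + + + / t k v.
The two rarest classes, + + v and t k +, are the double crossovers. Comparing them with the parentals, only the v allele has switched, so v is the middle locus and the order is t – v – k.
Crossovers in the t–v interval produce the single-crossover classes t + + and + k v (102 + 83 = 185) plus the double crossovers (3).
RF(t–v) = (185 + 3) / 2294 = 188/2294 = 0.0820 → 8.2 m.u.

8.2 m.u.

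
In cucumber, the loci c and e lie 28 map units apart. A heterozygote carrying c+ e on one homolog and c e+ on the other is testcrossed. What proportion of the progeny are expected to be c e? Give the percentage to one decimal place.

14.0%

A map distance of 28 map units corresponds to a recombination frequency of 0.280.
The F1 is c+ e / c e+, so c e is a recombinant gamete class with expected frequency r/2 = 0.280/2 = 0.1400.
That is 0.1400 = 14.0% of the progeny.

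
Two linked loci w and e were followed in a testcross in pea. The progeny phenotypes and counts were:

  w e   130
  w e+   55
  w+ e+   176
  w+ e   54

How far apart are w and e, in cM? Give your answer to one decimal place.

26.3 cM

The two most frequent classes, w+ e+ (176) and w e (130), are the parental types, so the F1 was w+ e+ / w e.
The recombinant classes are w+ e and w e+: 54 + 55 = 109.
Recombination frequency = 109/415 = 0.2627 ≈ 26.3%, i.e. 26.3 cM.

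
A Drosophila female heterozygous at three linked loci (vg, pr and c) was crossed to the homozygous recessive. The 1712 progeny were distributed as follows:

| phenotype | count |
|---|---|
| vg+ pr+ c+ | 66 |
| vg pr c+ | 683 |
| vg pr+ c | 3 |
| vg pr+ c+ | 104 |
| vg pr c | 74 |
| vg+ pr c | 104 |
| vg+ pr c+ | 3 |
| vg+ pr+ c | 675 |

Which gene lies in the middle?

vg

The two most frequent reciprocal classes, vg+ pr+ c and vg pr c+, are the parental types, so the F1 was vg+ pr+ c / vg pr c+.
The two rarest classes, vg pr+ c and vg+ pr c+, are the double crossovers. Comparing them with the parentals, only the vg allele has switched, so vg is the middle locus and the order is c – vg – pr.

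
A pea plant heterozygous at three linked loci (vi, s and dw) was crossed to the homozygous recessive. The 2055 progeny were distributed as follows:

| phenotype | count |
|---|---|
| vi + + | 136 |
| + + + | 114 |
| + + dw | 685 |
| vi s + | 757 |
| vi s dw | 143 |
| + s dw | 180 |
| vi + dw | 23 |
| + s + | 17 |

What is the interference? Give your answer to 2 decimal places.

0.22

The two most frequent reciprocal classes, vi s + and + + dw, are the parental types, so the F1 was vi s + / + + dw.
The two rarest classes, + s + and vi + dw, are the double crossovers. Comparing them with the parentals, only the vi allele has switched, so vi is the middle locus and the order is s – vi – dw.
s–vi: (316 + 40)/2055 = 0.1732; vi–dw: (257 + 40)/2055 = 0.1445.
Expected DCO frequency = 0.1732 × 0.1445 ≈ 0.02503; observed = 40/2055 ≈ 0.01946.
Coefficient of coincidence = 0.01946/0.02503 ≈ 0.78; interference = 1 − 0.78 = 0.22.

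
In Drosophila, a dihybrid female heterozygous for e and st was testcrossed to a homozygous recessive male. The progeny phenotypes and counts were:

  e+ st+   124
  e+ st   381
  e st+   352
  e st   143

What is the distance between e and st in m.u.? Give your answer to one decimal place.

The two most frequent classes, e+ st (381) and e st+ (352), are the parental types, so the F1 was e+ st / e st+.
The recombinant classes are e+ st+ and e st: 124 + 143 = 267.
Recombination frequency = 267/1000 = 0.2670 ≈ 26.7%, i.e. 26.7 m.u.

26.7 m.u.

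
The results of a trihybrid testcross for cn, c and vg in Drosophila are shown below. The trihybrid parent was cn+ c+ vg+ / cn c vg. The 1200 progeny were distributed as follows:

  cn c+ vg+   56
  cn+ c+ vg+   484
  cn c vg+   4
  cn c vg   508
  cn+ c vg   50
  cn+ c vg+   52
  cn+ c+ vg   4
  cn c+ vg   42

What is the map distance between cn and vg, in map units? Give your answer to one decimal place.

9.5 map units

The two rarest classes, cn+ c+ vg and cn c vg+, are the double crossovers. Comparing them with the parentals, only the vg allele has switched, so vg is the middle locus and the order is c – vg – cn.
Crossovers in the vg–cn interval produce the single-crossover classes cn c+ vg+ and cn+ c vg (56 + 50 = 106) plus the double crossovers (8).
RF(vg–cn) = (106 + 8) / 1200 = 114/1200 = 0.0950 → 9.5 map units.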